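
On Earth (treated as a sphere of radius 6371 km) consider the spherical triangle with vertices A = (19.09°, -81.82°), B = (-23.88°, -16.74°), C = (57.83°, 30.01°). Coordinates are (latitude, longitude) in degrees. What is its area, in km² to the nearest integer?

51607370 km²

Side lengths (central angles): a = 1.5799, b = 1.4809, c = 1.3370 rad; semiperimeter s = 2.1989.
By l'Huilier's theorem, tan(E/4) = √[tan(s/2) tan((s−a)/2) tan((s−b)/2) tan((s−c)/2)], giving spherical excess E = 1.2714 rad.
Area = E·R² = 1.2714 × (6371)² ≈ 51607370 km².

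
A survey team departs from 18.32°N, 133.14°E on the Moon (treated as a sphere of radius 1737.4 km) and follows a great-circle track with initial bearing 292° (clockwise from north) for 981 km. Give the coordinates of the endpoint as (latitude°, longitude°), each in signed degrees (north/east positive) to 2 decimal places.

Angular distance δ = d/R = 981/1737.4 = 0.56464 rad; initial bearing θ = 5.0964 rad.
sin φ₂ = sin φ₁ cos δ + cos φ₁ sin δ cos θ = (0.3143)(0.8448) + (0.9493)(0.5351)(0.3746) = 0.4558, so φ₂ = 27.12°.
Δλ = atan2(sin θ sin δ cos φ₁, cos δ − sin φ₁ sin φ₂) = atan2(-0.4710, 0.7015) = -33.878°.
λ₂ = 133.140° − 33.878° = 99.26°.

27.12°, 99.26°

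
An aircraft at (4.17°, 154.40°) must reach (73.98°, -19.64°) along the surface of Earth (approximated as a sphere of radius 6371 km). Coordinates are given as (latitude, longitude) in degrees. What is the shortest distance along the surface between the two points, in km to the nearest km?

In radians: φ₁ = 0.0728, φ₂ = 1.2912, Δλ = -174.040° = -3.0376 rad.
cos c = sin φ₁ sin φ₂ + cos φ₁ cos φ₂ cos Δλ = (0.0727)(0.9612) + (0.9974)(0.2760)(-0.9946) = -0.20386,
so c = arccos(-0.20386) = 1.77610 rad.
Distance = R·c = 6371 × 1.7761 ≈ 11316 km.

11316 km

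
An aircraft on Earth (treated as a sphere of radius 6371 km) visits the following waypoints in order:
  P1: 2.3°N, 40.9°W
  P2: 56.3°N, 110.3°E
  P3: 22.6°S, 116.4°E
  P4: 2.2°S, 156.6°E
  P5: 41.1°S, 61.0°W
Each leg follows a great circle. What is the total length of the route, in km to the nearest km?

40565 km

Leg P1→P2: central angle 2.0403 rad, distance 12998.7 km.
Leg P2→P3: central angle 1.3800 rad, distance 8792.1 km.
Leg P3→P4: central angle 0.7679 rad, distance 4892.2 km.
Leg P4→P5: central angle 2.1790 rad, distance 13882.2 km.
Total: 12998.7 + 8792.1 + 4892.2 + 13882.2 ≈ 40565 km.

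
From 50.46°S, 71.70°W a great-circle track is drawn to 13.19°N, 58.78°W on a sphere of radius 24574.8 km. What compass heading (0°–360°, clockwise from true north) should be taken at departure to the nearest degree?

14°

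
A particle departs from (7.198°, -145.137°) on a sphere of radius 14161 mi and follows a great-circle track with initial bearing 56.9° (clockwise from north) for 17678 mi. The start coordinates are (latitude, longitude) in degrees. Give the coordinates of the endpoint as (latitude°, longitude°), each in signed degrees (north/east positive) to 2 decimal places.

Angular distance δ = d/R = 17678/14161 = 1.24836 rad; initial bearing θ = 0.9931 rad.
sin φ₂ = sin φ₁ cos δ + cos φ₁ sin δ cos θ = (0.1253)(0.3169) + (0.9921)(0.9485)(0.5461) = 0.5536, so φ₂ = 33.61°.
Δλ = atan2(sin θ sin δ cos φ₁, cos δ − sin φ₁ sin φ₂) = atan2(0.7883, 0.2475) = 72.568°.
λ₂ = -145.137° + 72.568° = -72.57°.

33.61°, -72.57°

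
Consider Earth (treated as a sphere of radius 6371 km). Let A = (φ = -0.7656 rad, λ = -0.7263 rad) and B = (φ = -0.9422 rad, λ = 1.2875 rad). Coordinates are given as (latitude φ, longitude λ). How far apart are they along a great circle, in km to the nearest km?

7532 km

In radians: φ₁ = -0.7656, φ₂ = -0.9422, Δλ = 115.382° = 2.0138 rad.
cos c = sin φ₁ sin φ₂ + cos φ₁ cos φ₂ cos Δλ = (-0.6930)(-0.8089) + (0.7210)(0.5880)(-0.4287) = 0.37879,
so c = arccos(0.37879) = 1.18231 rad.
Distance = R·c = 6371 × 1.1823 ≈ 7532 km.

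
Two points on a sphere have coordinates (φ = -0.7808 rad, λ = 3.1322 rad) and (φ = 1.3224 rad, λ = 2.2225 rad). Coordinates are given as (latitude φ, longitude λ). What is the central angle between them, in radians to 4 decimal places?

In radians: φ₁ = -0.7808, φ₂ = 1.3224, Δλ = -52.122° = -0.9097 rad.
cos c = sin φ₁ sin φ₂ + cos φ₁ cos φ₂ cos Δλ = (-0.7038)(0.9693) + (0.7104)(0.2458)(0.6140) = -0.57502,
so c = arccos(-0.57502) = 2.18342 rad.
So the angular separation is 2.1834 rad.

2.1834 rad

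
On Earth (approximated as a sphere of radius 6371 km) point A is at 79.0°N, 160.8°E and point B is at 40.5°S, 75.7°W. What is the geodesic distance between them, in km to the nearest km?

Let φ₁ = 1.3788 rad, φ₂ = -0.7069 rad, and Δλ = 2.1555 rad.
Haversine: a = sin²(Δφ/2) + cos φ₁ cos φ₂ sin²(Δλ/2) = 0.7462 + (0.1908)(0.7604)(0.7760) = 0.85880.
Central angle c = 2·arcsin(√a) = 2.37114 rad.
Distance = R·c = 6371 × 2.3711 ≈ 15107 km.

15107 km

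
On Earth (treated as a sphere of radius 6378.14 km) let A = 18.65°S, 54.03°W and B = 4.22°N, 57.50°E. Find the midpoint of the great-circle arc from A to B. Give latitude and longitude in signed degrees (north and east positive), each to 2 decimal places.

-12.67°, 3.89°

Central angle δ = 1.9501 rad. Interpolating on the sphere with fraction f = 0.5:
P = [sin((1−f)δ)·A + sin(fδ)·B] / sin δ = 0.8911·A + 0.8911·B in Cartesian coordinates,
giving P = (0.9734, 0.0662, -0.2194), i.e. latitude -12.67°, longitude 3.89°.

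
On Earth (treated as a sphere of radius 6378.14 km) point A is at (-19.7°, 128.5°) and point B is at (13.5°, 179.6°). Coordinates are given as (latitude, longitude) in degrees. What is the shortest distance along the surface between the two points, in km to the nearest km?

Let φ₁ = -0.3438 rad, φ₂ = 0.2356 rad, and Δλ = 0.8919 rad.
Haversine: a = sin²(Δφ/2) + cos φ₁ cos φ₂ sin²(Δλ/2) = 0.0816 + (0.9415)(0.9724)(0.1860) = 0.25191.
Central angle c = 2·arcsin(√a) = 1.05160 rad.
Distance = R·c = 6378.14 × 1.0516 ≈ 6707 km.

6707 km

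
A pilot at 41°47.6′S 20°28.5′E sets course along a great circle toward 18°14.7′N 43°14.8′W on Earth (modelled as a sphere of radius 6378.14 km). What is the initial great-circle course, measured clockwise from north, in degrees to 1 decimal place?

301.1°

With φ₁ = -0.7294, φ₂ = 0.3184, Δλ = -1.1122 rad, the forward-azimuth formula gives
θ = atan2( sin Δλ cos φ₂ , cos φ₁ sin φ₂ − sin φ₁ cos φ₂ cos Δλ ) = atan2(-0.8516, 0.5136) = -58.90°.
Adding 360° brings this into [0°, 360°): 301.1°.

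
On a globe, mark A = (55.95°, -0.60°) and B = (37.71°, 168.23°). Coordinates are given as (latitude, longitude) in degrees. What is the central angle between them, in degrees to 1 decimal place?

Let φ₁ = 0.9765 rad, φ₂ = 0.6582 rad, and Δλ = 2.9466 rad.
cos c = sin φ₁ sin φ₂ + cos φ₁ cos φ₂ cos Δλ = (0.8285)(0.6117) + (0.5599)(0.7911)(-0.9811) = 0.07223,
so c = arccos(0.07223) = 1.49851 rad.
So the angular separation is 85.9°.

85.9°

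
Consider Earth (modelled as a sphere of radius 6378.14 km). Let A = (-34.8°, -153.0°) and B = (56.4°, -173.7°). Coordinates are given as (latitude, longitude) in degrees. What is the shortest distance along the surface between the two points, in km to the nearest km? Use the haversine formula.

10340 km

In radians: φ₁ = -0.6074, φ₂ = 0.9844, Δλ = -20.700° = -0.3613 rad.
Haversine: a = sin²(Δφ/2) + cos φ₁ cos φ₂ sin²(Δλ/2) = 0.5105 + (0.8211)(0.5534)(0.0323) = 0.52514.
Central angle c = 2·arcsin(√a) = 1.62110 rad.
Distance = R·c = 6378.14 × 1.6211 ≈ 10340 km.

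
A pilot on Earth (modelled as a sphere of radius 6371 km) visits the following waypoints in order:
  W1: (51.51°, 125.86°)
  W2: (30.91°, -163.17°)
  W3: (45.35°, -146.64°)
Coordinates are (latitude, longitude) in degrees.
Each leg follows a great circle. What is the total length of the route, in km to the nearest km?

8247 km

Leg W1→W2: central angle 0.9567 rad, distance 6095.4 km.
Leg W2→W3: central angle 0.3378 rad, distance 2152.1 km.
Total: 6095.4 + 2152.1 ≈ 8247 km.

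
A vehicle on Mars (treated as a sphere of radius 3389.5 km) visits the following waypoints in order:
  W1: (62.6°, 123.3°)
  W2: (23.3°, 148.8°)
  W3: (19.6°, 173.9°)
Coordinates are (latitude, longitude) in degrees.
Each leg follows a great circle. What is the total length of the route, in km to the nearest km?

3935 km

Leg W1→W2: central angle 0.7486 rad, distance 2537.3 km.
Leg W2→W3: central angle 0.4123 rad, distance 1397.4 km.
Total: 2537.3 + 1397.4 ≈ 3935 km.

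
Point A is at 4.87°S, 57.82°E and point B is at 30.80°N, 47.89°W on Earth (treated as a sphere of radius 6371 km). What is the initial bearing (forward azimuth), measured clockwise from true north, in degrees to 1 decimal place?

300.7°

With φ₁ = -0.0850, φ₂ = 0.5376, Δλ = -1.8450 rad, the forward-azimuth formula gives
θ = atan2( sin Δλ cos φ₂ , cos φ₁ sin φ₂ − sin φ₁ cos φ₂ cos Δλ ) = atan2(-0.8269, 0.4904) = -59.33°.
Adding 360° brings this into [0°, 360°): 300.7°.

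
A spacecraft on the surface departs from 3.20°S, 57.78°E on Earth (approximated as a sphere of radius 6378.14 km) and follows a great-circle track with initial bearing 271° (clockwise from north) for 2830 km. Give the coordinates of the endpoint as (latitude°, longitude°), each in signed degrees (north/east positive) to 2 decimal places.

Angular distance δ = d/R = 2830/6378.14 = 0.44370 rad; initial bearing θ = 4.7298 rad.
sin φ₂ = sin φ₁ cos δ + cos φ₁ sin δ cos θ = (-0.0558)(0.9032) + (0.9984)(0.4293)(0.0175) = -0.0429, so φ₂ = -2.46°.
Δλ = atan2(sin θ sin δ cos φ₁, cos δ − sin φ₁ sin φ₂) = atan2(-0.4286, 0.9008) = -25.443°.
λ₂ = 57.780° − 25.443° = 32.34°.

-2.46°, 32.34°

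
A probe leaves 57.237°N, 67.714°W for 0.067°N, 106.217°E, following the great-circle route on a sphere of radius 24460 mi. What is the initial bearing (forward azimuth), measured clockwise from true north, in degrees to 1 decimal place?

With φ₁ = 0.9990, φ₂ = 0.0012, Δλ = 3.0357 rad, the forward-azimuth formula gives
θ = atan2( sin Δλ cos φ₂ , cos φ₁ sin φ₂ − sin φ₁ cos φ₂ cos Δλ ) = atan2(0.1057, 0.8368) = 7.20°.
So the initial bearing is 7.2°.

7.2°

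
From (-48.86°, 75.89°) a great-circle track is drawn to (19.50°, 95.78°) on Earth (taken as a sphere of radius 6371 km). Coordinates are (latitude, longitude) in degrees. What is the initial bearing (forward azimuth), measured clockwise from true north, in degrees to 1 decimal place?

19.9°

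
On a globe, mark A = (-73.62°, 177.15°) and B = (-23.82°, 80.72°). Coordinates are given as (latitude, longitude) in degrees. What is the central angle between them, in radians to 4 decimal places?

1.2040 rad

Let φ₁ = -1.2849 rad, φ₂ = -0.4157 rad, and Δλ = -1.6830 rad.
Haversine: a = sin²(Δφ/2) + cos φ₁ cos φ₂ sin²(Δλ/2) = 0.1773 + (0.2820)(0.9148)(0.5560) = 0.32071.
Central angle c = 2·arcsin(√a) = 1.20405 rad.
So the angular separation is 1.2040 rad.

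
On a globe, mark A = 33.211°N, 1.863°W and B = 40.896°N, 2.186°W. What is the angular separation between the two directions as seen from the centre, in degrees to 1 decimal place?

7.7°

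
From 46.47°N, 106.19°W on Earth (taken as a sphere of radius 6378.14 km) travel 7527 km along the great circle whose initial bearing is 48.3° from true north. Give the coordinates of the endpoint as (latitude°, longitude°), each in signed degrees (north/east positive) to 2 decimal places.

44.41°, -1.29°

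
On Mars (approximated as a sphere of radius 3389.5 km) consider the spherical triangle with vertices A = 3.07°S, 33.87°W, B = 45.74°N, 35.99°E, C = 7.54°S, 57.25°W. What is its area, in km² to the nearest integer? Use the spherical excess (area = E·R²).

Side lengths (central angles): a = 1.7043, b = 0.4136, c = 1.3678 rad; semiperimeter s = 1.7428.
By l'Huilier's theorem, tan(E/4) = √[tan(s/2) tan((s−a)/2) tan((s−b)/2) tan((s−c)/2)], giving spherical excess E = 0.2333 rad.
Area = E·R² = 0.2333 × (3389.5)² ≈ 2679912 km².

2679912 km²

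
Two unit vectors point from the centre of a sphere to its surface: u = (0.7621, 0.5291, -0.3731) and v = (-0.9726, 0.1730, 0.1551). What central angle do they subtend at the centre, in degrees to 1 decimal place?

135.0°

u·v = -0.7076; |u| = 1.0000, |v| = 1.0000.
cos θ = (u·v)/(|u||v|) = -0.7076, so θ = 135.0°.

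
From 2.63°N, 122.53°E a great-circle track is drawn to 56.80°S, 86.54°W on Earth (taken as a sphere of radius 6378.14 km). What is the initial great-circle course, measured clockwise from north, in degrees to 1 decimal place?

161.9°

With φ₁ = 0.0459, φ₂ = -0.9913, Δλ = 2.6342 rad, the forward-azimuth formula gives
θ = atan2( sin Δλ cos φ₂ , cos φ₁ sin φ₂ − sin φ₁ cos φ₂ cos Δλ ) = atan2(0.2660, -0.8139) = 161.90°.
So the initial bearing is 161.9°.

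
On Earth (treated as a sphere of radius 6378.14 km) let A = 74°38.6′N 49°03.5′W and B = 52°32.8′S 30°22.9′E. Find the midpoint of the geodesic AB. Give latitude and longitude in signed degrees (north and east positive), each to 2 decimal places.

13.57°, 8.75°

The central angle between A and B is δ = 2.3979 rad.
With f = 0.5, the slerp weights are sin((1−f)δ)/sin δ = 1.3762 and sin(fδ)/sin δ = 1.3762.
Weighted sum of the unit vectors: (1.3762)·(0.1735,-0.2000,0.9643) + (1.3762)·(0.5246,0.3076,-0.7938) = (0.9608, 0.1480, 0.2346).
Converting back: φ = atan2(z, √(x²+y²)) = 13.57°, λ = atan2(y, x) = 8.75°.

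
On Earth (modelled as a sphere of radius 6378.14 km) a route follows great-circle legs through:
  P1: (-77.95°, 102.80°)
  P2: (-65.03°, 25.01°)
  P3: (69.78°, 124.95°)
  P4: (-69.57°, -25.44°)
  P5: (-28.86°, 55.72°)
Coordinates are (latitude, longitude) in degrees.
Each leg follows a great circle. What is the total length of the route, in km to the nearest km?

Leg P1→P2: central angle 0.4390 rad, distance 2799.8 km.
Leg P2→P3: central angle 2.6380 rad, distance 16825.4 km.
Leg P3→P4: central angle 2.9638 rad, distance 18903.6 km.
Leg P4→P5: central angle 1.0480 rad, distance 6684.4 km.
Total: 2799.8 + 16825.4 + 18903.6 + 6684.4 ≈ 45213 km.

45213 km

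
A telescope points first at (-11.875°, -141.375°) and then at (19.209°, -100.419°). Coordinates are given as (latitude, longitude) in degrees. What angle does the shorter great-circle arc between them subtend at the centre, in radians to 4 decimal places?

With latitudes φ₁ = -11.875°, φ₂ = 19.209° and longitude difference Δλ = 40.956°:
Haversine: a = sin²(Δφ/2) + cos φ₁ cos φ₂ sin²(Δλ/2) = 0.0718 + (0.9786)(0.9443)(0.1224) = 0.18490.
Central angle c = 2·arcsin(√a) = 0.88899 rad.
So the angular separation is 0.8890 rad.

0.8890 rad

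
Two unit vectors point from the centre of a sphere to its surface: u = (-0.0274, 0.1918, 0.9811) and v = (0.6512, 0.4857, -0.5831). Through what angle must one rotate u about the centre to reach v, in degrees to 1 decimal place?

119.8°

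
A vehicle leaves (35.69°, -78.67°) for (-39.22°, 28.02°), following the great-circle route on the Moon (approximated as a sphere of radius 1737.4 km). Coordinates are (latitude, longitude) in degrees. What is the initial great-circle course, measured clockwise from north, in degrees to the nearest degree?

117°

With φ₁ = 0.6229, φ₂ = -0.6845, Δλ = 1.8621 rad, the forward-azimuth formula gives
θ = atan2( sin Δλ cos φ₂ , cos φ₁ sin φ₂ − sin φ₁ cos φ₂ cos Δλ ) = atan2(0.7421, -0.3837) = 117.34°.
So the initial bearing is 117°.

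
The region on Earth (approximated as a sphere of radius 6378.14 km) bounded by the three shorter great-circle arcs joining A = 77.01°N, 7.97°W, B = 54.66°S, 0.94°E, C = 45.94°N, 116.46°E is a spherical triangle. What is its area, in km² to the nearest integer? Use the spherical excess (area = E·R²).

97349001 km²

Side lengths (central angles): a = 2.4333, b = 0.9124, c = 2.3002 rad; semiperimeter s = 2.8230.
By l'Huilier's theorem, tan(E/4) = √[tan(s/2) tan((s−a)/2) tan((s−b)/2) tan((s−c)/2)], giving spherical excess E = 2.3930 rad.
Area = E·R² = 2.3930 × (6378.14)² ≈ 97349001 km².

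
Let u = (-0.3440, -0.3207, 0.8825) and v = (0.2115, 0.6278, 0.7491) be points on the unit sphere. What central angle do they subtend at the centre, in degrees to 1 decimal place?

67.2°

u·v = 0.3870; |u| = 1.0000, |v| = 1.0000.
cos θ = (u·v)/(|u||v|) = 0.3870, so θ = 67.2°.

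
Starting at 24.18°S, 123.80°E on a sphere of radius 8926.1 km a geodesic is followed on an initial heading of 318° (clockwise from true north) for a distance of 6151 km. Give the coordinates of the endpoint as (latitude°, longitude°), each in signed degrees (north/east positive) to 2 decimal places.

6.60°, 98.44°

Angular distance δ = d/R = 6151/8926.1 = 0.68910 rad; initial bearing θ = 5.5501 rad.
sin φ₂ = sin φ₁ cos δ + cos φ₁ sin δ cos θ = (-0.4096)(0.7718) + (0.9123)(0.6358)(0.7431) = 0.1149, so φ₂ = 6.60°.
Δλ = atan2(sin θ sin δ cos φ₁, cos δ − sin φ₁ sin φ₂) = atan2(-0.3881, 0.8189) = -25.360°.
λ₂ = 123.800° − 25.360° = 98.44°.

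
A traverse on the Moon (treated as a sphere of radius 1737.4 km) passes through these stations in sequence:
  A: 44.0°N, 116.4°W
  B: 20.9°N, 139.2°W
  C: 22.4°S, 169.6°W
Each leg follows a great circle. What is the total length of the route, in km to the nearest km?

Leg A→B: central angle 0.5210 rad, distance 905.2 km.
Leg B→C: central angle 0.9160 rad, distance 1591.4 km.
Total: 905.2 + 1591.4 ≈ 2497 km.

2497 km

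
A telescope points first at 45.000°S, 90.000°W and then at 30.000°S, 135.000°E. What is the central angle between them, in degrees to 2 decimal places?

94.56°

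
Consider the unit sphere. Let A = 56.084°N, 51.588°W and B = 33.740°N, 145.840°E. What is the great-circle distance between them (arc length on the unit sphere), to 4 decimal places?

With latitudes φ₁ = 56.084°, φ₂ = 33.740° and longitude difference Δλ = -162.572°:
cos c = sin φ₁ sin φ₂ + cos φ₁ cos φ₂ cos Δλ = (0.8299)(0.5554) + (0.5580)(0.8316)(-0.9541) = 0.01823,
so c = arccos(0.01823) = 1.55257 rad.
On the unit sphere the arc length equals the central angle: 1.5526.

1.5526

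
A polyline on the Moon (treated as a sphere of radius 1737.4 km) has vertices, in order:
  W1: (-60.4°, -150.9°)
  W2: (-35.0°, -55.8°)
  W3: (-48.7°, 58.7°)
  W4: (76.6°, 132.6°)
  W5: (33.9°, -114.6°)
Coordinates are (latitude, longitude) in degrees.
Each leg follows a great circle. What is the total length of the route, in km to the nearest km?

Leg W1→W2: central angle 1.0897 rad, distance 1893.2 km.
Leg W2→W3: central angle 1.3626 rad, distance 2367.4 km.
Leg W3→W4: central angle 2.3301 rad, distance 4048.3 km.
Leg W4→W5: central angle 1.0837 rad, distance 1882.9 km.
Total: 1893.2 + 2367.4 + 4048.3 + 1882.9 ≈ 10192 km.

10192 km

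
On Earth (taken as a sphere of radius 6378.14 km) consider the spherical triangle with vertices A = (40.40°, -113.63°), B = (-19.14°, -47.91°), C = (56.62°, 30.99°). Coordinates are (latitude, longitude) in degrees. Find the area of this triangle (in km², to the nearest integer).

57949820 km²

Side lengths (central angles): a = 1.7454, b = 1.3699, c = 1.4874 rad; semiperimeter s = 2.3013.
By l'Huilier's theorem, tan(E/4) = √[tan(s/2) tan((s−a)/2) tan((s−b)/2) tan((s−c)/2)], giving spherical excess E = 1.4245 rad.
Area = E·R² = 1.4245 × (6378.14)² ≈ 57949820 km².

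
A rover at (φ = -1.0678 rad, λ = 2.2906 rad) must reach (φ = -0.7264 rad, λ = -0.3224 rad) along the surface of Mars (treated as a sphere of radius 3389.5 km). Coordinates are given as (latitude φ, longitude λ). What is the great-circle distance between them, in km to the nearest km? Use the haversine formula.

With latitudes φ₁ = -61.180°, φ₂ = -41.620° and longitude difference Δλ = -149.714°:
Haversine: a = sin²(Δφ/2) + cos φ₁ cos φ₂ sin²(Δλ/2) = 0.0289 + (0.4821)(0.7476)(0.9318) = 0.36463.
Central angle c = 2·arcsin(√a) = 1.29664 rad.
Distance = R·c = 3389.5 × 1.2966 ≈ 4395 km.

4395 km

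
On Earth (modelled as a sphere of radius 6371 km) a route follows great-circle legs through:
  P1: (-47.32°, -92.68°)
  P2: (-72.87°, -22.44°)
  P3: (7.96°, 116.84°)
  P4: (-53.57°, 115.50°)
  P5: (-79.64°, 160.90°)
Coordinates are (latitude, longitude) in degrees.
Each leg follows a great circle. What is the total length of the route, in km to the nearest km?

Leg P1→P2: central angle 0.6919 rad, distance 4408.0 km.
Leg P2→P3: central angle 1.9320 rad, distance 12308.9 km.
Leg P3→P4: central angle 1.0741 rad, distance 6843.0 km.
Leg P4→P5: central angle 0.5227 rad, distance 3330.4 km.
Total: 4408.0 + 12308.9 + 6843.0 + 3330.4 ≈ 26890 km.

26890 km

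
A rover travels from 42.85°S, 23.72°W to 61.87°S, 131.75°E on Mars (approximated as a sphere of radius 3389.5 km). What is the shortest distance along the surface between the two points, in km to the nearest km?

4344 km

With latitudes φ₁ = -42.850°, φ₂ = -61.870° and longitude difference Δλ = 155.470°:
cos c = sin φ₁ sin φ₂ + cos φ₁ cos φ₂ cos Δλ = (-0.6801)(-0.8819) + (0.7331)(0.4715)(-0.9097) = 0.28529,
so c = arccos(0.28529) = 1.28148 rad.
Distance = R·c = 3389.5 × 1.2815 ≈ 4344 km.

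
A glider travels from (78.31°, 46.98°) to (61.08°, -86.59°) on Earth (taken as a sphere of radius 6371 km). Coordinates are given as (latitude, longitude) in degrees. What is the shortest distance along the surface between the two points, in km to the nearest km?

4209 km

Let φ₁ = 1.3668 rad, φ₂ = 1.0660 rad, and Δλ = -2.3312 rad.
cos c = sin φ₁ sin φ₂ + cos φ₁ cos φ₂ cos Δλ = (0.9793)(0.8753) + (0.2026)(0.4836)(-0.6892) = 0.78961,
so c = arccos(0.78961) = 0.66063 rad.
Distance = R·c = 6371 × 0.6606 ≈ 4209 km.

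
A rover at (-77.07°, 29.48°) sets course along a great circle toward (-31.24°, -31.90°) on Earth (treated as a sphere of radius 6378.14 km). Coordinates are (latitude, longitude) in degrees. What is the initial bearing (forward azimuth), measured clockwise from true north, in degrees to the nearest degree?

Δλ = -61.380° = -1.0713 rad.
y = sin Δλ · cos φ₂ = (-0.8778)(0.8550) = -0.7505
x = cos φ₁ sin φ₂ − sin φ₁ cos φ₂ cos Δλ = (0.2238)(-0.5186) − (-0.9746)(0.8550)(0.4790) = 0.2831
θ = atan2(y, x) = -69.33°; adding 360° gives 291°.

291°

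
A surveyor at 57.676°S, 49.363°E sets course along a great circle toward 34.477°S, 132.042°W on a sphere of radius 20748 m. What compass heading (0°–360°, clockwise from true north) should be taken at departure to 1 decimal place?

178.8°

With φ₁ = -1.0066, φ₂ = -0.6017, Δλ = 3.1171 rad, the forward-azimuth formula gives
θ = atan2( sin Δλ cos φ₂ , cos φ₁ sin φ₂ − sin φ₁ cos φ₂ cos Δλ ) = atan2(0.0202, -0.9991) = 178.84°.
So the initial bearing is 178.8°.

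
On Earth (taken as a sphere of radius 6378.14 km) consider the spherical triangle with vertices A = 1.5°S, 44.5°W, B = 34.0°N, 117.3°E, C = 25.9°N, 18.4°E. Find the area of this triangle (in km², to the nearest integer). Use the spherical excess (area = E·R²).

33369137 km²

Side lengths (central angles): a = 1.4416, b = 1.1612, c = 2.5013 rad; semiperimeter s = 2.5521.
By l'Huilier's theorem, tan(E/4) = √[tan(s/2) tan((s−a)/2) tan((s−b)/2) tan((s−c)/2)], giving spherical excess E = 0.8203 rad.
Area = E·R² = 0.8203 × (6378.14)² ≈ 33369137 km².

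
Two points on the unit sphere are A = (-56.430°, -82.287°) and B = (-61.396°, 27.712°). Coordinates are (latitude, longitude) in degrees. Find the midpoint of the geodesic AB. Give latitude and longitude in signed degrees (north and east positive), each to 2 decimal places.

Central angle δ = 0.8750 rad. Interpolating on the sphere with fraction f = 0.5:
P = [sin((1−f)δ)·A + sin(fδ)·B] / sin δ = 0.5520·A + 0.5520·B in Cartesian coordinates,
giving P = (0.2749, -0.1796, -0.9445), i.e. latitude -70.83°, longitude -33.15°.

-70.83°, -33.15°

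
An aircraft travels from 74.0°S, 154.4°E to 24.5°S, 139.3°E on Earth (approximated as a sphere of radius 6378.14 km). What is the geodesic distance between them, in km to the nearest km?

In radians: φ₁ = -1.2915, φ₂ = -0.4276, Δλ = -15.100° = -0.2635 rad.
cos c = sin φ₁ sin φ₂ + cos φ₁ cos φ₂ cos Δλ = (-0.9613)(-0.4147) + (0.2756)(0.9100)(0.9655) = 0.64079,
so c = arccos(0.64079) = 0.87527 rad.
Distance = R·c = 6378.14 × 0.8753 ≈ 5583 km.

5583 km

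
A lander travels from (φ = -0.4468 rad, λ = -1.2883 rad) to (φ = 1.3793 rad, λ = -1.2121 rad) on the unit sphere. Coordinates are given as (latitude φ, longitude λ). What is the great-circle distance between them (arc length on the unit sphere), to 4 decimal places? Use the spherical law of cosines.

1.8266

In radians: φ₁ = -0.4468, φ₂ = 1.3793, Δλ = 4.366° = 0.0762 rad.
cos c = sin φ₁ sin φ₂ + cos φ₁ cos φ₂ cos Δλ = (-0.4321)(0.9817) + (0.9018)(0.1903)(0.9971) = -0.25304,
so c = arccos(-0.25304) = 1.82661 rad.
On the unit sphere the arc length equals the central angle: 1.8266.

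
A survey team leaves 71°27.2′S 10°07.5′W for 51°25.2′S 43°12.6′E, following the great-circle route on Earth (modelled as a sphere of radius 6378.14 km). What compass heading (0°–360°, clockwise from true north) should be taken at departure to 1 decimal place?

78.2°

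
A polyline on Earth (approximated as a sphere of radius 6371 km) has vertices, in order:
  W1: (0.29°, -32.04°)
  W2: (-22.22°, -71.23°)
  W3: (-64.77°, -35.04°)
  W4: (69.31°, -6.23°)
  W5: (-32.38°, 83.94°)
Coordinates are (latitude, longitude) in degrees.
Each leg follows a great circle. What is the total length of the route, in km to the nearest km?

Leg W1→W2: central angle 0.7733 rad, distance 4927.0 km.
Leg W2→W3: central angle 0.8492 rad, distance 5410.5 km.
Leg W3→W4: central angle 2.3664 rad, distance 15076.5 km.
Leg W4→W5: central angle 2.0966 rad, distance 13357.2 km.
Total: 4927.0 + 5410.5 + 15076.5 + 13357.2 ≈ 38771 km.

38771 km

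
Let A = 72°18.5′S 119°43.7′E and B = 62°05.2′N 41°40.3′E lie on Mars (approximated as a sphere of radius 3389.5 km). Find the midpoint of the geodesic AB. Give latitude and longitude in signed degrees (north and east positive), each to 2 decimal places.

The central angle between A and B is δ = 2.5191 rad.
With f = 0.5, the slerp weights are sin((1−f)δ)/sin δ = 1.6327 and sin(fδ)/sin δ = 1.6327.
Weighted sum of the unit vectors: (1.6327)·(-0.1507,0.2639,-0.9527) + (1.6327)·(0.3497,0.3112,0.8837) = (0.3249, 0.9390, -0.1127).
Converting back: φ = atan2(z, √(x²+y²)) = -6.47°, λ = atan2(y, x) = 70.92°.

-6.47°, 70.92°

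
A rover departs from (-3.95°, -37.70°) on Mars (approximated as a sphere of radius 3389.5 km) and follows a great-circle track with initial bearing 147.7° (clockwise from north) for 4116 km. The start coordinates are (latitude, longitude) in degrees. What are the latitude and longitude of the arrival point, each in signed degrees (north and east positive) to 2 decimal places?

-54.52°, 21.92°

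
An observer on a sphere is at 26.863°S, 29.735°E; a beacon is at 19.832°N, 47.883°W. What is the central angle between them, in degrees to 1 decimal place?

88.5°

Let φ₁ = -0.4688 rad, φ₂ = 0.3461 rad, and Δλ = -1.3547 rad.
Haversine: a = sin²(Δφ/2) + cos φ₁ cos φ₂ sin²(Δλ/2) = 0.1571 + (0.8921)(0.9407)(0.3928) = 0.48668.
Central angle c = 2·arcsin(√a) = 1.54415 rad.
So the angular separation is 88.5°.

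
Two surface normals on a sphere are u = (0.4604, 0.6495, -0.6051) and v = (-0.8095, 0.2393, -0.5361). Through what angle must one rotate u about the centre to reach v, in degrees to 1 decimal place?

83.9°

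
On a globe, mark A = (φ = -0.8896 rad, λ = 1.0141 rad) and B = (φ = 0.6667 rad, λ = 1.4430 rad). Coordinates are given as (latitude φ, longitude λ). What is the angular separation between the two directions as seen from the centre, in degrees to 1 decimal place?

91.7°

In radians: φ₁ = -0.8896, φ₂ = 0.6667, Δλ = 24.574° = 0.4289 rad.
Haversine: a = sin²(Δφ/2) + cos φ₁ cos φ₂ sin²(Δλ/2) = 0.4928 + (0.6297)(0.7859)(0.0453) = 0.51516.
Central angle c = 2·arcsin(√a) = 1.60113 rad.
So the angular separation is 91.7°.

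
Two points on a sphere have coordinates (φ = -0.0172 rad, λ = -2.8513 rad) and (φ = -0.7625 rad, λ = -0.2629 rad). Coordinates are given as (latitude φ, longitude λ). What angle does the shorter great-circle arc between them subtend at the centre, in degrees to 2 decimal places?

In radians: φ₁ = -0.0172, φ₂ = -0.7625, Δλ = 148.304° = 2.5884 rad.
Haversine: a = sin²(Δφ/2) + cos φ₁ cos φ₂ sin²(Δλ/2) = 0.1326 + (0.9999)(0.7231)(0.9254) = 0.80164.
Central angle c = 2·arcsin(√a) = 2.21842 rad.
So the angular separation is 127.11°.

127.11°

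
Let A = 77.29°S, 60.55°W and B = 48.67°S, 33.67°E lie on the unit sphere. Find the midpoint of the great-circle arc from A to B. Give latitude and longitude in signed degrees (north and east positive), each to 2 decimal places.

-68.49°, 14.86°

The central angle between A and B is δ = 0.7644 rad.
With f = 0.5, the slerp weights are sin((1−f)δ)/sin δ = 0.5389 and sin(fδ)/sin δ = 0.5389.
Weighted sum of the unit vectors: (0.5389)·(0.1082,-0.1916,-0.9755) + (0.5389)·(0.5496,0.3661,-0.7509) = (0.3545, 0.0941, -0.9303).
Converting back: φ = atan2(z, √(x²+y²)) = -68.49°, λ = atan2(y, x) = 14.86°.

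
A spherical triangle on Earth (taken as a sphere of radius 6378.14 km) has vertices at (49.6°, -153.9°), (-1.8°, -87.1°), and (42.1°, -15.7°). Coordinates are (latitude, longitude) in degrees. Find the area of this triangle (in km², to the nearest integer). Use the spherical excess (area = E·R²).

43414041 km²

Side lengths (central angles): a = 1.3536, b = 1.4181, c = 1.3374 rad; semiperimeter s = 2.0546.
By l'Huilier's theorem, tan(E/4) = √[tan(s/2) tan((s−a)/2) tan((s−b)/2) tan((s−c)/2)], giving spherical excess E = 1.0672 rad.
Area = E·R² = 1.0672 × (6378.14)² ≈ 43414041 km².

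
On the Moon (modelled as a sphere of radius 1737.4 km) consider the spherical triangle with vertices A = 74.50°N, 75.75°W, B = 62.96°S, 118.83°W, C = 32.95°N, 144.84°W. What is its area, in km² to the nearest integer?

Side lengths (central angles): a = 1.7129, b = 0.9221, c = 2.4489 rad; semiperimeter s = 2.5420.
By l'Huilier's theorem, tan(E/4) = √[tan(s/2) tan((s−a)/2) tan((s−b)/2) tan((s−c)/2)], giving spherical excess E = 1.0316 rad.
Area = E·R² = 1.0316 × (1737.4)² ≈ 3113926 km².

3113926 km²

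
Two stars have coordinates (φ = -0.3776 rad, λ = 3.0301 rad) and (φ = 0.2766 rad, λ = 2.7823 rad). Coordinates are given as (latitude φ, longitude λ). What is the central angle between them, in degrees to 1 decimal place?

40.0°

Let φ₁ = -0.3776 rad, φ₂ = 0.2766 rad, and Δλ = -0.2478 rad.
Haversine: a = sin²(Δφ/2) + cos φ₁ cos φ₂ sin²(Δλ/2) = 0.1032 + (0.9296)(0.9620)(0.0153) = 0.11689.
Central angle c = 2·arcsin(√a) = 0.69786 rad.
So the angular separation is 40.0°.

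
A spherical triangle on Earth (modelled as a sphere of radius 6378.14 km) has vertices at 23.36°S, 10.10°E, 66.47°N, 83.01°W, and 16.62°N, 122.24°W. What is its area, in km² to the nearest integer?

Side lengths (central angles): a = 0.9781, b = 2.3545, c = 1.9643 rad; semiperimeter s = 2.6485.
By l'Huilier's theorem, tan(E/4) = √[tan(s/2) tan((s−a)/2) tan((s−b)/2) tan((s−c)/2)], giving spherical excess E = 1.7935 rad.
Area = E·R² = 1.7935 × (6378.14)² ≈ 72962045 km².

72962045 km²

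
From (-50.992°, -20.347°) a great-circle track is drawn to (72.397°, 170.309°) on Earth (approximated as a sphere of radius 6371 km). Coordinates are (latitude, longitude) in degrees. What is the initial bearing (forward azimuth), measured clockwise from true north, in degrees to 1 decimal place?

351.4°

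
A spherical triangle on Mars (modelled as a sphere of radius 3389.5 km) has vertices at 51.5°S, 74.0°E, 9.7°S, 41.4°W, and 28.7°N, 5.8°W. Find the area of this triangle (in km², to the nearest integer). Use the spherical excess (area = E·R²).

12744401 km²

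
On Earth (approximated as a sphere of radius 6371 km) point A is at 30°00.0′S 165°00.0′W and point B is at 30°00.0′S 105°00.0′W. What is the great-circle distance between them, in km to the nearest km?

5706 km

Let φ₁ = -0.5236 rad, φ₂ = -0.5236 rad, and Δλ = 1.0472 rad.
Haversine: a = sin²(Δφ/2) + cos φ₁ cos φ₂ sin²(Δλ/2) = 0.0000 + (0.8660)(0.8660)(0.2500) = 0.18750.
Central angle c = 2·arcsin(√a) = 0.89566 rad.
Distance = R·c = 6371 × 0.8957 ≈ 5706 km.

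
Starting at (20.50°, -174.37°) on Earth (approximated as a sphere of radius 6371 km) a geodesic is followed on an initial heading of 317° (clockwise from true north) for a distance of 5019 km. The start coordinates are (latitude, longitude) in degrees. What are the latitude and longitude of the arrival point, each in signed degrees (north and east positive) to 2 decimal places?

Angular distance δ = d/R = 5019/6371 = 0.78779 rad; initial bearing θ = 5.5327 rad.
sin φ₂ = sin φ₁ cos δ + cos φ₁ sin δ cos θ = (0.3502)(0.7054) + (0.9367)(0.7088)(0.7314) = 0.7326, so φ₂ = 47.10°.
Δλ = atan2(sin θ sin δ cos φ₁, cos δ − sin φ₁ sin φ₂) = atan2(-0.4528, 0.4489) = -45.250°.
λ₂ = -174.370° − 45.250° = -219.62° → 140.38° after wrapping to (−180°, 180°].

47.10°, 140.38°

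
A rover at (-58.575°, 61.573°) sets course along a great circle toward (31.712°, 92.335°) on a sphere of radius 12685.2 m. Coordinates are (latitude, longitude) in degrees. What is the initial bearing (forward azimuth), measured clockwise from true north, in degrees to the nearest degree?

Δλ = 30.762° = 0.5369 rad.
y = sin Δλ · cos φ₂ = (0.5115)(0.8507) = 0.4351
x = cos φ₁ sin φ₂ − sin φ₁ cos φ₂ cos Δλ = (0.5214)(0.5256) − (-0.8533)(0.8507)(0.8593) = 0.8978
θ = atan2(y, x) = 25.86°, so the bearing is 26°.

26°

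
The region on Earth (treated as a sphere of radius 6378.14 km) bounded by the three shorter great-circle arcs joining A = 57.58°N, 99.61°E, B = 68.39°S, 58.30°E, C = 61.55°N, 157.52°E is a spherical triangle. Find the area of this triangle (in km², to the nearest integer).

Side lengths (central angles): a = 2.5784, b = 0.4994, c = 2.2607 rad; semiperimeter s = 2.6693.
By l'Huilier's theorem, tan(E/4) = √[tan(s/2) tan((s−a)/2) tan((s−b)/2) tan((s−c)/2)], giving spherical excess E = 1.0631 rad.
Area = E·R² = 1.0631 × (6378.14)² ≈ 43249056 km².

43249056 km²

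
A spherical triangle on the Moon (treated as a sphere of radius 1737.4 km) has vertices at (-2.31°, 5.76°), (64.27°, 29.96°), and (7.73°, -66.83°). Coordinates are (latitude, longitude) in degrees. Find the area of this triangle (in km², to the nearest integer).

Side lengths (central angles): a = 1.5004, b = 1.2757, c = 1.2032 rad; semiperimeter s = 1.9897.
By l'Huilier's theorem, tan(E/4) = √[tan(s/2) tan((s−a)/2) tan((s−b)/2) tan((s−c)/2)], giving spherical excess E = 0.9568 rad.
Area = E·R² = 0.9568 × (1737.4)² ≈ 2888174 km².

2888174 km²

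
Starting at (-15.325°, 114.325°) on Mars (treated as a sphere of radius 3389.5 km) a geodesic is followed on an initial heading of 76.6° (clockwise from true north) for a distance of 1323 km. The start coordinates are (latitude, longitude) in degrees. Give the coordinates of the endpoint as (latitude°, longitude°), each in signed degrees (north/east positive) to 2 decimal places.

-9.17°, 136.34°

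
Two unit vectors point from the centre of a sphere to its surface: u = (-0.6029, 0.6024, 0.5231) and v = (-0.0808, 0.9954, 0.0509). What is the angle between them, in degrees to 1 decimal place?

47.5°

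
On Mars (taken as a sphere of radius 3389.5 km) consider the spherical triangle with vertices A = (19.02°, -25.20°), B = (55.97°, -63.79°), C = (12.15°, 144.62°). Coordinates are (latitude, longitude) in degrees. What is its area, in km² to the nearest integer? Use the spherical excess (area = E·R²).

Side lengths (central angles): a = 1.8826, b = 2.5701, c = 0.8181 rad; semiperimeter s = 2.6354.
By l'Huilier's theorem, tan(E/4) = √[tan(s/2) tan((s−a)/2) tan((s−b)/2) tan((s−c)/2)], giving spherical excess E = 0.9913 rad.
Area = E·R² = 0.9913 × (3389.5)² ≈ 11388428 km².

11388428 km²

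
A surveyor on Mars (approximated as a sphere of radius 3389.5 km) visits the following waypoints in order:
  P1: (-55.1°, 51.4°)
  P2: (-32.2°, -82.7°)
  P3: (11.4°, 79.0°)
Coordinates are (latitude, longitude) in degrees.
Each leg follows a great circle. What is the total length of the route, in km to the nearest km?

14049 km

Leg P1→P2: central angle 1.4705 rad, distance 4984.3 km.
Leg P2→P3: central angle 2.6745 rad, distance 9065.2 km.
Total: 4984.3 + 9065.2 ≈ 14049 km.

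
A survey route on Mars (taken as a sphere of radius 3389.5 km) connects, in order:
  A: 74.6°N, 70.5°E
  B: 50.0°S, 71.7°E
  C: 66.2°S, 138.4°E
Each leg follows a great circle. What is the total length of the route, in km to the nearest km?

Leg A→B: central angle 2.1747 rad, distance 7371.2 km.
Leg B→C: central angle 0.6376 rad, distance 2161.3 km.
Total: 7371.2 + 2161.3 ≈ 9533 km.

9533 km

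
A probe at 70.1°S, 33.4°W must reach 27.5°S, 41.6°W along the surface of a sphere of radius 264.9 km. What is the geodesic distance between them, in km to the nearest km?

198 km

With latitudes φ₁ = -70.100°, φ₂ = -27.500° and longitude difference Δλ = -8.200°:
cos c = sin φ₁ sin φ₂ + cos φ₁ cos φ₂ cos Δλ = (-0.9403)(-0.4617) + (0.3404)(0.8870)(0.9898) = 0.73301,
so c = arccos(0.73301) = 0.74806 rad.
Distance = R·c = 264.9 × 0.7481 ≈ 198 km.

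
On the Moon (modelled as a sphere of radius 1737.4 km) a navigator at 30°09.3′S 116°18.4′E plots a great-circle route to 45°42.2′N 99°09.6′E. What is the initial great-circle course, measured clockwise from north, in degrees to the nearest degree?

With φ₁ = -0.5263, φ₂ = 0.7977, Δλ = -0.2993 rad, the forward-azimuth formula gives
θ = atan2( sin Δλ cos φ₂ , cos φ₁ sin φ₂ − sin φ₁ cos φ₂ cos Δλ ) = atan2(-0.2059, 0.9541) = -12.18°.
Adding 360° brings this into [0°, 360°): 348°.

348°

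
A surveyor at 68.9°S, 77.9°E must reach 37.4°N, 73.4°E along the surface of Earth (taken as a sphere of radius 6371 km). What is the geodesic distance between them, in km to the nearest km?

11826 km

Let φ₁ = -1.2025 rad, φ₂ = 0.6528 rad, and Δλ = -0.0785 rad.
cos c = sin φ₁ sin φ₂ + cos φ₁ cos φ₂ cos Δλ = (-0.9330)(0.6074) + (0.3600)(0.7944)(0.9969) = -0.28155,
so c = arccos(-0.28155) = 1.85620 rad.
Distance = R·c = 6371 × 1.8562 ≈ 11826 km.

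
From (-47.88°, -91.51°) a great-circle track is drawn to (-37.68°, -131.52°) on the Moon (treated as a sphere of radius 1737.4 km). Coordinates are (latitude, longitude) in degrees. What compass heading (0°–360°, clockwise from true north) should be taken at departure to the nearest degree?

274°

With φ₁ = -0.8357, φ₂ = -0.6576, Δλ = -0.6983 rad, the forward-azimuth formula gives
θ = atan2( sin Δλ cos φ₂ , cos φ₁ sin φ₂ − sin φ₁ cos φ₂ cos Δλ ) = atan2(-0.5088, 0.0397) = -85.54°.
Adding 360° brings this into [0°, 360°): 274°.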